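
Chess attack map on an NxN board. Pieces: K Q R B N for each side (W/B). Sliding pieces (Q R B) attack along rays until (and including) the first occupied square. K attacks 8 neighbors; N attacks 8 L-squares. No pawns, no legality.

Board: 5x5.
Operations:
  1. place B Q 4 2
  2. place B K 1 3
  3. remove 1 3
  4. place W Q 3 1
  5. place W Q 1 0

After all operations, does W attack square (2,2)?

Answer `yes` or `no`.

Op 1: place BQ@(4,2)
Op 2: place BK@(1,3)
Op 3: remove (1,3)
Op 4: place WQ@(3,1)
Op 5: place WQ@(1,0)
Per-piece attacks for W:
  WQ@(1,0): attacks (1,1) (1,2) (1,3) (1,4) (2,0) (3,0) (4,0) (0,0) (2,1) (3,2) (4,3) (0,1)
  WQ@(3,1): attacks (3,2) (3,3) (3,4) (3,0) (4,1) (2,1) (1,1) (0,1) (4,2) (4,0) (2,2) (1,3) (0,4) (2,0) [ray(1,1) blocked at (4,2)]
W attacks (2,2): yes

Answer: yes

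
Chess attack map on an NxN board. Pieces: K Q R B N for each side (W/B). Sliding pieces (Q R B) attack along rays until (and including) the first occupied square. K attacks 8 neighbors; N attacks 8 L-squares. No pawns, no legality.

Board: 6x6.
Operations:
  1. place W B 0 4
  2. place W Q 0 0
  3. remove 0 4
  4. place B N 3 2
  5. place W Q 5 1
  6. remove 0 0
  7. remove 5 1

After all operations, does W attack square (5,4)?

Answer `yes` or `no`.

Answer: no

Derivation:
Op 1: place WB@(0,4)
Op 2: place WQ@(0,0)
Op 3: remove (0,4)
Op 4: place BN@(3,2)
Op 5: place WQ@(5,1)
Op 6: remove (0,0)
Op 7: remove (5,1)
Per-piece attacks for W:
W attacks (5,4): no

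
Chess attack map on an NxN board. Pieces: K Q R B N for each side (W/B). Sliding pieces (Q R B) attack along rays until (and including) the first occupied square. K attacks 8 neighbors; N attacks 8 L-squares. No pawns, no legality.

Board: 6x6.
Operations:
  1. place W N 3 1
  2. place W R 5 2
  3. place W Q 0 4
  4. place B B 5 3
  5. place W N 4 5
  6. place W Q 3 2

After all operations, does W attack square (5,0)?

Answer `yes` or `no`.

Answer: yes

Derivation:
Op 1: place WN@(3,1)
Op 2: place WR@(5,2)
Op 3: place WQ@(0,4)
Op 4: place BB@(5,3)
Op 5: place WN@(4,5)
Op 6: place WQ@(3,2)
Per-piece attacks for W:
  WQ@(0,4): attacks (0,5) (0,3) (0,2) (0,1) (0,0) (1,4) (2,4) (3,4) (4,4) (5,4) (1,5) (1,3) (2,2) (3,1) [ray(1,-1) blocked at (3,1)]
  WN@(3,1): attacks (4,3) (5,2) (2,3) (1,2) (5,0) (1,0)
  WQ@(3,2): attacks (3,3) (3,4) (3,5) (3,1) (4,2) (5,2) (2,2) (1,2) (0,2) (4,3) (5,4) (4,1) (5,0) (2,3) (1,4) (0,5) (2,1) (1,0) [ray(0,-1) blocked at (3,1); ray(1,0) blocked at (5,2)]
  WN@(4,5): attacks (5,3) (3,3) (2,4)
  WR@(5,2): attacks (5,3) (5,1) (5,0) (4,2) (3,2) [ray(0,1) blocked at (5,3); ray(-1,0) blocked at (3,2)]
W attacks (5,0): yes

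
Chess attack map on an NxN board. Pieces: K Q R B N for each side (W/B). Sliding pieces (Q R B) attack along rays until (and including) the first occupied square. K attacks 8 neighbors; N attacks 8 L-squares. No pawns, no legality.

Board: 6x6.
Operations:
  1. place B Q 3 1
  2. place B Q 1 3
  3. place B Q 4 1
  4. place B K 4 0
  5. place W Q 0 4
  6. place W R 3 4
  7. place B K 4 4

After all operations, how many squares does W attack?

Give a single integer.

Op 1: place BQ@(3,1)
Op 2: place BQ@(1,3)
Op 3: place BQ@(4,1)
Op 4: place BK@(4,0)
Op 5: place WQ@(0,4)
Op 6: place WR@(3,4)
Op 7: place BK@(4,4)
Per-piece attacks for W:
  WQ@(0,4): attacks (0,5) (0,3) (0,2) (0,1) (0,0) (1,4) (2,4) (3,4) (1,5) (1,3) [ray(1,0) blocked at (3,4); ray(1,-1) blocked at (1,3)]
  WR@(3,4): attacks (3,5) (3,3) (3,2) (3,1) (4,4) (2,4) (1,4) (0,4) [ray(0,-1) blocked at (3,1); ray(1,0) blocked at (4,4); ray(-1,0) blocked at (0,4)]
Union (16 distinct): (0,0) (0,1) (0,2) (0,3) (0,4) (0,5) (1,3) (1,4) (1,5) (2,4) (3,1) (3,2) (3,3) (3,4) (3,5) (4,4)

Answer: 16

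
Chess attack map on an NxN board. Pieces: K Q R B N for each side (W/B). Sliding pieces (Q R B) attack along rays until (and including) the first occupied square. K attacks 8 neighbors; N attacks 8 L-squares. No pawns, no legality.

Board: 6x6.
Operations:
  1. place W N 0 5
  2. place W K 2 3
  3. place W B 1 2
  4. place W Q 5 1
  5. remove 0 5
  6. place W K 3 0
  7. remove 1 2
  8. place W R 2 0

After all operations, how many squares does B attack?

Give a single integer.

Op 1: place WN@(0,5)
Op 2: place WK@(2,3)
Op 3: place WB@(1,2)
Op 4: place WQ@(5,1)
Op 5: remove (0,5)
Op 6: place WK@(3,0)
Op 7: remove (1,2)
Op 8: place WR@(2,0)
Per-piece attacks for B:
Union (0 distinct): (none)

Answer: 0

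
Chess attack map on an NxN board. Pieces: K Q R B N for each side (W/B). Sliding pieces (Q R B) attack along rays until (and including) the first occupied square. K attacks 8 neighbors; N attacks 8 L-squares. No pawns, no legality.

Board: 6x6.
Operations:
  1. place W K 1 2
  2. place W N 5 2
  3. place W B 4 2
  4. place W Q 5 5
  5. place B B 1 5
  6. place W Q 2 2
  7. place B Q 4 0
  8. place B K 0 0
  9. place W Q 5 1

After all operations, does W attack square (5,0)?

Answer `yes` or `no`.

Answer: yes

Derivation:
Op 1: place WK@(1,2)
Op 2: place WN@(5,2)
Op 3: place WB@(4,2)
Op 4: place WQ@(5,5)
Op 5: place BB@(1,5)
Op 6: place WQ@(2,2)
Op 7: place BQ@(4,0)
Op 8: place BK@(0,0)
Op 9: place WQ@(5,1)
Per-piece attacks for W:
  WK@(1,2): attacks (1,3) (1,1) (2,2) (0,2) (2,3) (2,1) (0,3) (0,1)
  WQ@(2,2): attacks (2,3) (2,4) (2,5) (2,1) (2,0) (3,2) (4,2) (1,2) (3,3) (4,4) (5,5) (3,1) (4,0) (1,3) (0,4) (1,1) (0,0) [ray(1,0) blocked at (4,2); ray(-1,0) blocked at (1,2); ray(1,1) blocked at (5,5); ray(1,-1) blocked at (4,0); ray(-1,-1) blocked at (0,0)]
  WB@(4,2): attacks (5,3) (5,1) (3,3) (2,4) (1,5) (3,1) (2,0) [ray(1,-1) blocked at (5,1); ray(-1,1) blocked at (1,5)]
  WQ@(5,1): attacks (5,2) (5,0) (4,1) (3,1) (2,1) (1,1) (0,1) (4,2) (4,0) [ray(0,1) blocked at (5,2); ray(-1,1) blocked at (4,2); ray(-1,-1) blocked at (4,0)]
  WN@(5,2): attacks (4,4) (3,3) (4,0) (3,1)
  WQ@(5,5): attacks (5,4) (5,3) (5,2) (4,5) (3,5) (2,5) (1,5) (4,4) (3,3) (2,2) [ray(0,-1) blocked at (5,2); ray(-1,0) blocked at (1,5); ray(-1,-1) blocked at (2,2)]
W attacks (5,0): yes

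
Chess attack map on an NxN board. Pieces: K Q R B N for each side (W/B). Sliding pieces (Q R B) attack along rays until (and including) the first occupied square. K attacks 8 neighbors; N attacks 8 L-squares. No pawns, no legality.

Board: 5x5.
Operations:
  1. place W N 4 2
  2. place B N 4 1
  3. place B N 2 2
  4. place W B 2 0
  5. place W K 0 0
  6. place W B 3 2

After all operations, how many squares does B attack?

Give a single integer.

Answer: 11

Derivation:
Op 1: place WN@(4,2)
Op 2: place BN@(4,1)
Op 3: place BN@(2,2)
Op 4: place WB@(2,0)
Op 5: place WK@(0,0)
Op 6: place WB@(3,2)
Per-piece attacks for B:
  BN@(2,2): attacks (3,4) (4,3) (1,4) (0,3) (3,0) (4,1) (1,0) (0,1)
  BN@(4,1): attacks (3,3) (2,2) (2,0)
Union (11 distinct): (0,1) (0,3) (1,0) (1,4) (2,0) (2,2) (3,0) (3,3) (3,4) (4,1) (4,3)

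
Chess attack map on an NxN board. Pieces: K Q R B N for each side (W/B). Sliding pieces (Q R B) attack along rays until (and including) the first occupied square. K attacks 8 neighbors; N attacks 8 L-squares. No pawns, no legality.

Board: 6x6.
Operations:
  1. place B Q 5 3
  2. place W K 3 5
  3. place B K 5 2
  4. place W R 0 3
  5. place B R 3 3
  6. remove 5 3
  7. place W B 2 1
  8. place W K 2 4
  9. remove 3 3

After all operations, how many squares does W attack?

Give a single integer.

Op 1: place BQ@(5,3)
Op 2: place WK@(3,5)
Op 3: place BK@(5,2)
Op 4: place WR@(0,3)
Op 5: place BR@(3,3)
Op 6: remove (5,3)
Op 7: place WB@(2,1)
Op 8: place WK@(2,4)
Op 9: remove (3,3)
Per-piece attacks for W:
  WR@(0,3): attacks (0,4) (0,5) (0,2) (0,1) (0,0) (1,3) (2,3) (3,3) (4,3) (5,3)
  WB@(2,1): attacks (3,2) (4,3) (5,4) (3,0) (1,2) (0,3) (1,0) [ray(-1,1) blocked at (0,3)]
  WK@(2,4): attacks (2,5) (2,3) (3,4) (1,4) (3,5) (3,3) (1,5) (1,3)
  WK@(3,5): attacks (3,4) (4,5) (2,5) (4,4) (2,4)
Union (24 distinct): (0,0) (0,1) (0,2) (0,3) (0,4) (0,5) (1,0) (1,2) (1,3) (1,4) (1,5) (2,3) (2,4) (2,5) (3,0) (3,2) (3,3) (3,4) (3,5) (4,3) (4,4) (4,5) (5,3) (5,4)

Answer: 24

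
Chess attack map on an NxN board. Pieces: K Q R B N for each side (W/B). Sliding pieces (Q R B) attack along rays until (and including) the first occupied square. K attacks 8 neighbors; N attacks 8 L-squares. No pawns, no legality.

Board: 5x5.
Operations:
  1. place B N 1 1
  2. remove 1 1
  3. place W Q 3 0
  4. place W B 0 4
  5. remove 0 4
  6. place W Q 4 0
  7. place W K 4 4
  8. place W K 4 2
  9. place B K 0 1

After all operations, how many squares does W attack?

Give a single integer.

Answer: 18

Derivation:
Op 1: place BN@(1,1)
Op 2: remove (1,1)
Op 3: place WQ@(3,0)
Op 4: place WB@(0,4)
Op 5: remove (0,4)
Op 6: place WQ@(4,0)
Op 7: place WK@(4,4)
Op 8: place WK@(4,2)
Op 9: place BK@(0,1)
Per-piece attacks for W:
  WQ@(3,0): attacks (3,1) (3,2) (3,3) (3,4) (4,0) (2,0) (1,0) (0,0) (4,1) (2,1) (1,2) (0,3) [ray(1,0) blocked at (4,0)]
  WQ@(4,0): attacks (4,1) (4,2) (3,0) (3,1) (2,2) (1,3) (0,4) [ray(0,1) blocked at (4,2); ray(-1,0) blocked at (3,0)]
  WK@(4,2): attacks (4,3) (4,1) (3,2) (3,3) (3,1)
  WK@(4,4): attacks (4,3) (3,4) (3,3)
Union (18 distinct): (0,0) (0,3) (0,4) (1,0) (1,2) (1,3) (2,0) (2,1) (2,2) (3,0) (3,1) (3,2) (3,3) (3,4) (4,0) (4,1) (4,2) (4,3)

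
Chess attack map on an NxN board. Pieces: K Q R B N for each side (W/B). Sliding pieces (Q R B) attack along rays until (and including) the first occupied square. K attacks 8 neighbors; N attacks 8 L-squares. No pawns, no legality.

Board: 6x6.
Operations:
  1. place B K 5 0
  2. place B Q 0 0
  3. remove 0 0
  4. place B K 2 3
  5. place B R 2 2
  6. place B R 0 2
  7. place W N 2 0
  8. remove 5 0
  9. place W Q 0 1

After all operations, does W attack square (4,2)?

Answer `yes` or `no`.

Op 1: place BK@(5,0)
Op 2: place BQ@(0,0)
Op 3: remove (0,0)
Op 4: place BK@(2,3)
Op 5: place BR@(2,2)
Op 6: place BR@(0,2)
Op 7: place WN@(2,0)
Op 8: remove (5,0)
Op 9: place WQ@(0,1)
Per-piece attacks for W:
  WQ@(0,1): attacks (0,2) (0,0) (1,1) (2,1) (3,1) (4,1) (5,1) (1,2) (2,3) (1,0) [ray(0,1) blocked at (0,2); ray(1,1) blocked at (2,3)]
  WN@(2,0): attacks (3,2) (4,1) (1,2) (0,1)
W attacks (4,2): no

Answer: no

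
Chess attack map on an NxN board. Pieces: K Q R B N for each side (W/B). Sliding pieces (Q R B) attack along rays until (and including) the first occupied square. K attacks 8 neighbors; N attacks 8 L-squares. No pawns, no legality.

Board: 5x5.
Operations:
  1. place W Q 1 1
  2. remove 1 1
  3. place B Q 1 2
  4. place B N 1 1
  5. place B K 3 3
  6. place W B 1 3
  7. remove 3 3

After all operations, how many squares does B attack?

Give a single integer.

Op 1: place WQ@(1,1)
Op 2: remove (1,1)
Op 3: place BQ@(1,2)
Op 4: place BN@(1,1)
Op 5: place BK@(3,3)
Op 6: place WB@(1,3)
Op 7: remove (3,3)
Per-piece attacks for B:
  BN@(1,1): attacks (2,3) (3,2) (0,3) (3,0)
  BQ@(1,2): attacks (1,3) (1,1) (2,2) (3,2) (4,2) (0,2) (2,3) (3,4) (2,1) (3,0) (0,3) (0,1) [ray(0,1) blocked at (1,3); ray(0,-1) blocked at (1,1)]
Union (12 distinct): (0,1) (0,2) (0,3) (1,1) (1,3) (2,1) (2,2) (2,3) (3,0) (3,2) (3,4) (4,2)

Answer: 12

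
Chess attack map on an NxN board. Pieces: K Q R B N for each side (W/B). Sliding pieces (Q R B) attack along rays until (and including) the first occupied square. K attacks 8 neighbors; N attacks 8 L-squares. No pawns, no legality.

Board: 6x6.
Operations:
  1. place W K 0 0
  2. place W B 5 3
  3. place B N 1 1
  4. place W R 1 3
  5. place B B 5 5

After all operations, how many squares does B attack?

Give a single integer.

Answer: 8

Derivation:
Op 1: place WK@(0,0)
Op 2: place WB@(5,3)
Op 3: place BN@(1,1)
Op 4: place WR@(1,3)
Op 5: place BB@(5,5)
Per-piece attacks for B:
  BN@(1,1): attacks (2,3) (3,2) (0,3) (3,0)
  BB@(5,5): attacks (4,4) (3,3) (2,2) (1,1) [ray(-1,-1) blocked at (1,1)]
Union (8 distinct): (0,3) (1,1) (2,2) (2,3) (3,0) (3,2) (3,3) (4,4)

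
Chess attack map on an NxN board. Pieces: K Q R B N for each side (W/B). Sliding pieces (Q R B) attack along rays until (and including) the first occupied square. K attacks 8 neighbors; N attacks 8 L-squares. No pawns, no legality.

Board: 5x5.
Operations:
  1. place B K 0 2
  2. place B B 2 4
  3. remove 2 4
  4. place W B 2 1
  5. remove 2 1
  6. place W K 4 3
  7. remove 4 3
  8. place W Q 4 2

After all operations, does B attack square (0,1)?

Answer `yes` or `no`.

Op 1: place BK@(0,2)
Op 2: place BB@(2,4)
Op 3: remove (2,4)
Op 4: place WB@(2,1)
Op 5: remove (2,1)
Op 6: place WK@(4,3)
Op 7: remove (4,3)
Op 8: place WQ@(4,2)
Per-piece attacks for B:
  BK@(0,2): attacks (0,3) (0,1) (1,2) (1,3) (1,1)
B attacks (0,1): yes

Answer: yes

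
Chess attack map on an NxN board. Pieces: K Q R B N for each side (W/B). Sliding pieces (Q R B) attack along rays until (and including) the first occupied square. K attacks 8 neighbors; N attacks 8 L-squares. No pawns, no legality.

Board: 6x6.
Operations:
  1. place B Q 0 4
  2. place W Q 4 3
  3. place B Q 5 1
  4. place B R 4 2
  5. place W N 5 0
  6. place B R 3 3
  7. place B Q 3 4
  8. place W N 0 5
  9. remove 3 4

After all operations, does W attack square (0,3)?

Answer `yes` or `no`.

Op 1: place BQ@(0,4)
Op 2: place WQ@(4,3)
Op 3: place BQ@(5,1)
Op 4: place BR@(4,2)
Op 5: place WN@(5,0)
Op 6: place BR@(3,3)
Op 7: place BQ@(3,4)
Op 8: place WN@(0,5)
Op 9: remove (3,4)
Per-piece attacks for W:
  WN@(0,5): attacks (1,3) (2,4)
  WQ@(4,3): attacks (4,4) (4,5) (4,2) (5,3) (3,3) (5,4) (5,2) (3,4) (2,5) (3,2) (2,1) (1,0) [ray(0,-1) blocked at (4,2); ray(-1,0) blocked at (3,3)]
  WN@(5,0): attacks (4,2) (3,1)
W attacks (0,3): no

Answer: no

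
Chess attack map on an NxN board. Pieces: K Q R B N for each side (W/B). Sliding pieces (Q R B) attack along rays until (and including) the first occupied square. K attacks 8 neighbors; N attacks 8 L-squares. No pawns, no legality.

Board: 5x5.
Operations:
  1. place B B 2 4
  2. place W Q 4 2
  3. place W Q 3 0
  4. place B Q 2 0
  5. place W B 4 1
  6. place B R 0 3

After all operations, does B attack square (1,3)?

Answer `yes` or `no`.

Answer: yes

Derivation:
Op 1: place BB@(2,4)
Op 2: place WQ@(4,2)
Op 3: place WQ@(3,0)
Op 4: place BQ@(2,0)
Op 5: place WB@(4,1)
Op 6: place BR@(0,3)
Per-piece attacks for B:
  BR@(0,3): attacks (0,4) (0,2) (0,1) (0,0) (1,3) (2,3) (3,3) (4,3)
  BQ@(2,0): attacks (2,1) (2,2) (2,3) (2,4) (3,0) (1,0) (0,0) (3,1) (4,2) (1,1) (0,2) [ray(0,1) blocked at (2,4); ray(1,0) blocked at (3,0); ray(1,1) blocked at (4,2)]
  BB@(2,4): attacks (3,3) (4,2) (1,3) (0,2) [ray(1,-1) blocked at (4,2)]
B attacks (1,3): yes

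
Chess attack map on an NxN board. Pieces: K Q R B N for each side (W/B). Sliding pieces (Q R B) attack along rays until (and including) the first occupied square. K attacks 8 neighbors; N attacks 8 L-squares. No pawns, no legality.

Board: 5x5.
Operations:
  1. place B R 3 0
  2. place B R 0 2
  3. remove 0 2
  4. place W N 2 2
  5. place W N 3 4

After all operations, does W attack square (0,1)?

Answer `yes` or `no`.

Op 1: place BR@(3,0)
Op 2: place BR@(0,2)
Op 3: remove (0,2)
Op 4: place WN@(2,2)
Op 5: place WN@(3,4)
Per-piece attacks for W:
  WN@(2,2): attacks (3,4) (4,3) (1,4) (0,3) (3,0) (4,1) (1,0) (0,1)
  WN@(3,4): attacks (4,2) (2,2) (1,3)
W attacks (0,1): yes

Answer: yes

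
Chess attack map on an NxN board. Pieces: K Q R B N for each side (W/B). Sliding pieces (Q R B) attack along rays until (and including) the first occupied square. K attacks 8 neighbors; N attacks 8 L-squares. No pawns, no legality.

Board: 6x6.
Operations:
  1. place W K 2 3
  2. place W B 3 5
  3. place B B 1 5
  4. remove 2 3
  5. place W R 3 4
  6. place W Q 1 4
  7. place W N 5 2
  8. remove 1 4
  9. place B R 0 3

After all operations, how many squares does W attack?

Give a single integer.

Answer: 14

Derivation:
Op 1: place WK@(2,3)
Op 2: place WB@(3,5)
Op 3: place BB@(1,5)
Op 4: remove (2,3)
Op 5: place WR@(3,4)
Op 6: place WQ@(1,4)
Op 7: place WN@(5,2)
Op 8: remove (1,4)
Op 9: place BR@(0,3)
Per-piece attacks for W:
  WR@(3,4): attacks (3,5) (3,3) (3,2) (3,1) (3,0) (4,4) (5,4) (2,4) (1,4) (0,4) [ray(0,1) blocked at (3,5)]
  WB@(3,5): attacks (4,4) (5,3) (2,4) (1,3) (0,2)
  WN@(5,2): attacks (4,4) (3,3) (4,0) (3,1)
Union (14 distinct): (0,2) (0,4) (1,3) (1,4) (2,4) (3,0) (3,1) (3,2) (3,3) (3,5) (4,0) (4,4) (5,3) (5,4)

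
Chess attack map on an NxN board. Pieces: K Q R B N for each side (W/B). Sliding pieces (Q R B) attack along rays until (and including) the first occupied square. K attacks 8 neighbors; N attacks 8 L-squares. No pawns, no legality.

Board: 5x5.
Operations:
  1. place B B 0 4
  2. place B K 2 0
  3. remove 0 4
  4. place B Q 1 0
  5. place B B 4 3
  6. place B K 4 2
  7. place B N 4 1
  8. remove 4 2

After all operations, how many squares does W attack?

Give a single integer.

Op 1: place BB@(0,4)
Op 2: place BK@(2,0)
Op 3: remove (0,4)
Op 4: place BQ@(1,0)
Op 5: place BB@(4,3)
Op 6: place BK@(4,2)
Op 7: place BN@(4,1)
Op 8: remove (4,2)
Per-piece attacks for W:
Union (0 distinct): (none)

Answer: 0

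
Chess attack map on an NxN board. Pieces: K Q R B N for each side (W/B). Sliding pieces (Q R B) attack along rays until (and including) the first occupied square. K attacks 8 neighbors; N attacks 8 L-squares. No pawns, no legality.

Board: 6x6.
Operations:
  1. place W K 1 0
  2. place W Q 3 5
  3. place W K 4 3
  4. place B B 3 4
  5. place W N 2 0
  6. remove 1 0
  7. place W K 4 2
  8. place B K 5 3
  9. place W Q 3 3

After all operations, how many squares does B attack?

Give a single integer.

Op 1: place WK@(1,0)
Op 2: place WQ@(3,5)
Op 3: place WK@(4,3)
Op 4: place BB@(3,4)
Op 5: place WN@(2,0)
Op 6: remove (1,0)
Op 7: place WK@(4,2)
Op 8: place BK@(5,3)
Op 9: place WQ@(3,3)
Per-piece attacks for B:
  BB@(3,4): attacks (4,5) (4,3) (2,5) (2,3) (1,2) (0,1) [ray(1,-1) blocked at (4,3)]
  BK@(5,3): attacks (5,4) (5,2) (4,3) (4,4) (4,2)
Union (10 distinct): (0,1) (1,2) (2,3) (2,5) (4,2) (4,3) (4,4) (4,5) (5,2) (5,4)

Answer: 10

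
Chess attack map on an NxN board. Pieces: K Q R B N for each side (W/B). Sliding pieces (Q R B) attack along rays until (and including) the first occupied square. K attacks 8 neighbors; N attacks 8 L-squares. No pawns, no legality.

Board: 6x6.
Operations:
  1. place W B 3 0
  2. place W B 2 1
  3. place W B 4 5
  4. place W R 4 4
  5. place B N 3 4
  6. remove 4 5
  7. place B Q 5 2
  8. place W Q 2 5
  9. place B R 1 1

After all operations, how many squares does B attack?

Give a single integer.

Answer: 20

Derivation:
Op 1: place WB@(3,0)
Op 2: place WB@(2,1)
Op 3: place WB@(4,5)
Op 4: place WR@(4,4)
Op 5: place BN@(3,4)
Op 6: remove (4,5)
Op 7: place BQ@(5,2)
Op 8: place WQ@(2,5)
Op 9: place BR@(1,1)
Per-piece attacks for B:
  BR@(1,1): attacks (1,2) (1,3) (1,4) (1,5) (1,0) (2,1) (0,1) [ray(1,0) blocked at (2,1)]
  BN@(3,4): attacks (5,5) (1,5) (4,2) (5,3) (2,2) (1,3)
  BQ@(5,2): attacks (5,3) (5,4) (5,5) (5,1) (5,0) (4,2) (3,2) (2,2) (1,2) (0,2) (4,3) (3,4) (4,1) (3,0) [ray(-1,1) blocked at (3,4); ray(-1,-1) blocked at (3,0)]
Union (20 distinct): (0,1) (0,2) (1,0) (1,2) (1,3) (1,4) (1,5) (2,1) (2,2) (3,0) (3,2) (3,4) (4,1) (4,2) (4,3) (5,0) (5,1) (5,3) (5,4) (5,5)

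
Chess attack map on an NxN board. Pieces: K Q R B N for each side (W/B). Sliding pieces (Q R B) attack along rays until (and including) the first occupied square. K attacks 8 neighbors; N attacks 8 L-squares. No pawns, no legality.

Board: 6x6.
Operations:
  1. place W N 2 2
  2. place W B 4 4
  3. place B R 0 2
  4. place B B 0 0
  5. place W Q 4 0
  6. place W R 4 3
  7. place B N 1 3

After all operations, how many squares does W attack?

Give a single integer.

Answer: 23

Derivation:
Op 1: place WN@(2,2)
Op 2: place WB@(4,4)
Op 3: place BR@(0,2)
Op 4: place BB@(0,0)
Op 5: place WQ@(4,0)
Op 6: place WR@(4,3)
Op 7: place BN@(1,3)
Per-piece attacks for W:
  WN@(2,2): attacks (3,4) (4,3) (1,4) (0,3) (3,0) (4,1) (1,0) (0,1)
  WQ@(4,0): attacks (4,1) (4,2) (4,3) (5,0) (3,0) (2,0) (1,0) (0,0) (5,1) (3,1) (2,2) [ray(0,1) blocked at (4,3); ray(-1,0) blocked at (0,0); ray(-1,1) blocked at (2,2)]
  WR@(4,3): attacks (4,4) (4,2) (4,1) (4,0) (5,3) (3,3) (2,3) (1,3) [ray(0,1) blocked at (4,4); ray(0,-1) blocked at (4,0); ray(-1,0) blocked at (1,3)]
  WB@(4,4): attacks (5,5) (5,3) (3,5) (3,3) (2,2) [ray(-1,-1) blocked at (2,2)]
Union (23 distinct): (0,0) (0,1) (0,3) (1,0) (1,3) (1,4) (2,0) (2,2) (2,3) (3,0) (3,1) (3,3) (3,4) (3,5) (4,0) (4,1) (4,2) (4,3) (4,4) (5,0) (5,1) (5,3) (5,5)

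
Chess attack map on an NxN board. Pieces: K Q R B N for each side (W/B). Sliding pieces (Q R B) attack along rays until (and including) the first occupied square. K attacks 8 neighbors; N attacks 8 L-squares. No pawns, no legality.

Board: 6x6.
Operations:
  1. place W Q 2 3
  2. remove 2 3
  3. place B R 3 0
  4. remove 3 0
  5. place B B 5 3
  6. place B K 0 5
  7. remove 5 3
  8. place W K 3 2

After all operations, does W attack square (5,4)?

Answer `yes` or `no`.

Answer: no

Derivation:
Op 1: place WQ@(2,3)
Op 2: remove (2,3)
Op 3: place BR@(3,0)
Op 4: remove (3,0)
Op 5: place BB@(5,3)
Op 6: place BK@(0,5)
Op 7: remove (5,3)
Op 8: place WK@(3,2)
Per-piece attacks for W:
  WK@(3,2): attacks (3,3) (3,1) (4,2) (2,2) (4,3) (4,1) (2,3) (2,1)
W attacks (5,4): no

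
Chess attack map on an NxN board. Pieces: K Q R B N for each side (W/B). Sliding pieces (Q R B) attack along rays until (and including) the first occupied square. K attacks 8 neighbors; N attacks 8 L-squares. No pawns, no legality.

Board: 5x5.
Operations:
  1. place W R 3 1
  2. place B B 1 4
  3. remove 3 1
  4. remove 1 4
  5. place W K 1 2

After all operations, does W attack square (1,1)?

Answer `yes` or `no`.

Op 1: place WR@(3,1)
Op 2: place BB@(1,4)
Op 3: remove (3,1)
Op 4: remove (1,4)
Op 5: place WK@(1,2)
Per-piece attacks for W:
  WK@(1,2): attacks (1,3) (1,1) (2,2) (0,2) (2,3) (2,1) (0,3) (0,1)
W attacks (1,1): yes

Answer: yes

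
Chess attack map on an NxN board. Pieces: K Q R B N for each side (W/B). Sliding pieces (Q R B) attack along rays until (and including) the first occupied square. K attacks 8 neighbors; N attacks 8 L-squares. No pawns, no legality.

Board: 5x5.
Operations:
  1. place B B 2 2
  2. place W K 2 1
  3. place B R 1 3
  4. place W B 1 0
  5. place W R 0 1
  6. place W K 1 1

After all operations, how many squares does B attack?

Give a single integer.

Op 1: place BB@(2,2)
Op 2: place WK@(2,1)
Op 3: place BR@(1,3)
Op 4: place WB@(1,0)
Op 5: place WR@(0,1)
Op 6: place WK@(1,1)
Per-piece attacks for B:
  BR@(1,3): attacks (1,4) (1,2) (1,1) (2,3) (3,3) (4,3) (0,3) [ray(0,-1) blocked at (1,1)]
  BB@(2,2): attacks (3,3) (4,4) (3,1) (4,0) (1,3) (1,1) [ray(-1,1) blocked at (1,3); ray(-1,-1) blocked at (1,1)]
Union (11 distinct): (0,3) (1,1) (1,2) (1,3) (1,4) (2,3) (3,1) (3,3) (4,0) (4,3) (4,4)

Answer: 11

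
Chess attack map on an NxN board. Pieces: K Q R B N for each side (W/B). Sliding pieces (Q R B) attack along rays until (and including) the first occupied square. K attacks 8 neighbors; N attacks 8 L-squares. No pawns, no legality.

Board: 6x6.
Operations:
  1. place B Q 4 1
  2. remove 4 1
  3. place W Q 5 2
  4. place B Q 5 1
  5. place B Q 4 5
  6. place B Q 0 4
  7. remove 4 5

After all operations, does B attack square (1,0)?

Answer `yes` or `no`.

Answer: no

Derivation:
Op 1: place BQ@(4,1)
Op 2: remove (4,1)
Op 3: place WQ@(5,2)
Op 4: place BQ@(5,1)
Op 5: place BQ@(4,5)
Op 6: place BQ@(0,4)
Op 7: remove (4,5)
Per-piece attacks for B:
  BQ@(0,4): attacks (0,5) (0,3) (0,2) (0,1) (0,0) (1,4) (2,4) (3,4) (4,4) (5,4) (1,5) (1,3) (2,2) (3,1) (4,0)
  BQ@(5,1): attacks (5,2) (5,0) (4,1) (3,1) (2,1) (1,1) (0,1) (4,2) (3,3) (2,4) (1,5) (4,0) [ray(0,1) blocked at (5,2)]
B attacks (1,0): no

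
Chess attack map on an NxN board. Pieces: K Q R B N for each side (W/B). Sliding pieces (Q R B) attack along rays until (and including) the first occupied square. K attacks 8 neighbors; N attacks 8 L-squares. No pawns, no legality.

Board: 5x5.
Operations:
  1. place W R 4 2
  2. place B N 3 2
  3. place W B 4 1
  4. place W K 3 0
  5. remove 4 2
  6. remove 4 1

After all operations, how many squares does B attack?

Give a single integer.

Answer: 6

Derivation:
Op 1: place WR@(4,2)
Op 2: place BN@(3,2)
Op 3: place WB@(4,1)
Op 4: place WK@(3,0)
Op 5: remove (4,2)
Op 6: remove (4,1)
Per-piece attacks for B:
  BN@(3,2): attacks (4,4) (2,4) (1,3) (4,0) (2,0) (1,1)
Union (6 distinct): (1,1) (1,3) (2,0) (2,4) (4,0) (4,4)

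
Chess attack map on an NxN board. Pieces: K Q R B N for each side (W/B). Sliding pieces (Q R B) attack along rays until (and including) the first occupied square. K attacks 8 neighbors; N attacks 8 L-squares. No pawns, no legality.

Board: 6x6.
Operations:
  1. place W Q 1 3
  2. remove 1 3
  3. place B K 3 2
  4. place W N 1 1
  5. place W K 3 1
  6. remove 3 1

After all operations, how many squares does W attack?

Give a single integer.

Op 1: place WQ@(1,3)
Op 2: remove (1,3)
Op 3: place BK@(3,2)
Op 4: place WN@(1,1)
Op 5: place WK@(3,1)
Op 6: remove (3,1)
Per-piece attacks for W:
  WN@(1,1): attacks (2,3) (3,2) (0,3) (3,0)
Union (4 distinct): (0,3) (2,3) (3,0) (3,2)

Answer: 4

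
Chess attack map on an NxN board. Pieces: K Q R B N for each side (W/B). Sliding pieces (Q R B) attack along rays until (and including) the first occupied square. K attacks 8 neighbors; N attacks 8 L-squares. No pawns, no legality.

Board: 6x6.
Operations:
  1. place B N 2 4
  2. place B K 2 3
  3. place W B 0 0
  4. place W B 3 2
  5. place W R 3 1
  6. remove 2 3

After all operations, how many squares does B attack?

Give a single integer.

Op 1: place BN@(2,4)
Op 2: place BK@(2,3)
Op 3: place WB@(0,0)
Op 4: place WB@(3,2)
Op 5: place WR@(3,1)
Op 6: remove (2,3)
Per-piece attacks for B:
  BN@(2,4): attacks (4,5) (0,5) (3,2) (4,3) (1,2) (0,3)
Union (6 distinct): (0,3) (0,5) (1,2) (3,2) (4,3) (4,5)

Answer: 6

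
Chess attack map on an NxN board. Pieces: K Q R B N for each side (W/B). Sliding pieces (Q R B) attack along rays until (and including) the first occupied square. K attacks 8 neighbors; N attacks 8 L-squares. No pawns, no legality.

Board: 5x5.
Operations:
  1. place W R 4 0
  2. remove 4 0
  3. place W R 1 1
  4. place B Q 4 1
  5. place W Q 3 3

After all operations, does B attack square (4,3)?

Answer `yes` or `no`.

Answer: yes

Derivation:
Op 1: place WR@(4,0)
Op 2: remove (4,0)
Op 3: place WR@(1,1)
Op 4: place BQ@(4,1)
Op 5: place WQ@(3,3)
Per-piece attacks for B:
  BQ@(4,1): attacks (4,2) (4,3) (4,4) (4,0) (3,1) (2,1) (1,1) (3,2) (2,3) (1,4) (3,0) [ray(-1,0) blocked at (1,1)]
B attacks (4,3): yes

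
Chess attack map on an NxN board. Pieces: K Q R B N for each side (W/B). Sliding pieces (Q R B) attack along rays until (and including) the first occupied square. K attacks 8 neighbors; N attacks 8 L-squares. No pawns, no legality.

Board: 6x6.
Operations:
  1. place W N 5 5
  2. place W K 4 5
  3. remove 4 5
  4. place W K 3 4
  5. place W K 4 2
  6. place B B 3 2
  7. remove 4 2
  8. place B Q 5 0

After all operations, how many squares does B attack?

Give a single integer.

Op 1: place WN@(5,5)
Op 2: place WK@(4,5)
Op 3: remove (4,5)
Op 4: place WK@(3,4)
Op 5: place WK@(4,2)
Op 6: place BB@(3,2)
Op 7: remove (4,2)
Op 8: place BQ@(5,0)
Per-piece attacks for B:
  BB@(3,2): attacks (4,3) (5,4) (4,1) (5,0) (2,3) (1,4) (0,5) (2,1) (1,0) [ray(1,-1) blocked at (5,0)]
  BQ@(5,0): attacks (5,1) (5,2) (5,3) (5,4) (5,5) (4,0) (3,0) (2,0) (1,0) (0,0) (4,1) (3,2) [ray(0,1) blocked at (5,5); ray(-1,1) blocked at (3,2)]
Union (18 distinct): (0,0) (0,5) (1,0) (1,4) (2,0) (2,1) (2,3) (3,0) (3,2) (4,0) (4,1) (4,3) (5,0) (5,1) (5,2) (5,3) (5,4) (5,5)

Answer: 18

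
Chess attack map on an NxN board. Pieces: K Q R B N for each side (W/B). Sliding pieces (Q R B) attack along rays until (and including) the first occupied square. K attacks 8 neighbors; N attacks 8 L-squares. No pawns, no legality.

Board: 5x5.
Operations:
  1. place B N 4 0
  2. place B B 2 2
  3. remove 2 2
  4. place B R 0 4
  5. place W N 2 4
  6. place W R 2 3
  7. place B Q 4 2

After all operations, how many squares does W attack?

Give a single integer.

Answer: 10

Derivation:
Op 1: place BN@(4,0)
Op 2: place BB@(2,2)
Op 3: remove (2,2)
Op 4: place BR@(0,4)
Op 5: place WN@(2,4)
Op 6: place WR@(2,3)
Op 7: place BQ@(4,2)
Per-piece attacks for W:
  WR@(2,3): attacks (2,4) (2,2) (2,1) (2,0) (3,3) (4,3) (1,3) (0,3) [ray(0,1) blocked at (2,4)]
  WN@(2,4): attacks (3,2) (4,3) (1,2) (0,3)
Union (10 distinct): (0,3) (1,2) (1,3) (2,0) (2,1) (2,2) (2,4) (3,2) (3,3) (4,3)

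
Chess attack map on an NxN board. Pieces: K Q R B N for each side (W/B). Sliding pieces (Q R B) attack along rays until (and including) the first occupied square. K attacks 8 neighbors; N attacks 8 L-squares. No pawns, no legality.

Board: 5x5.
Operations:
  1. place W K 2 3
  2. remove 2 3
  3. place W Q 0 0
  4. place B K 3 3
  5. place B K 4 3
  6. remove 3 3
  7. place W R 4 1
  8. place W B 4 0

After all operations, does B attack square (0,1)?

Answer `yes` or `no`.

Answer: no

Derivation:
Op 1: place WK@(2,3)
Op 2: remove (2,3)
Op 3: place WQ@(0,0)
Op 4: place BK@(3,3)
Op 5: place BK@(4,3)
Op 6: remove (3,3)
Op 7: place WR@(4,1)
Op 8: place WB@(4,0)
Per-piece attacks for B:
  BK@(4,3): attacks (4,4) (4,2) (3,3) (3,4) (3,2)
B attacks (0,1): no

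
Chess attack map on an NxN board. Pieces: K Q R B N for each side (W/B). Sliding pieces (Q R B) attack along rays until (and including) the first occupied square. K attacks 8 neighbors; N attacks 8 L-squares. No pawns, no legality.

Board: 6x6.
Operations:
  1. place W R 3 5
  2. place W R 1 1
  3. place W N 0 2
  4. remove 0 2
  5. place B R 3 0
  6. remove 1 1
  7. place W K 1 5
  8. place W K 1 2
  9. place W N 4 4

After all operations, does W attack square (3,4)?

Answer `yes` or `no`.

Op 1: place WR@(3,5)
Op 2: place WR@(1,1)
Op 3: place WN@(0,2)
Op 4: remove (0,2)
Op 5: place BR@(3,0)
Op 6: remove (1,1)
Op 7: place WK@(1,5)
Op 8: place WK@(1,2)
Op 9: place WN@(4,4)
Per-piece attacks for W:
  WK@(1,2): attacks (1,3) (1,1) (2,2) (0,2) (2,3) (2,1) (0,3) (0,1)
  WK@(1,5): attacks (1,4) (2,5) (0,5) (2,4) (0,4)
  WR@(3,5): attacks (3,4) (3,3) (3,2) (3,1) (3,0) (4,5) (5,5) (2,5) (1,5) [ray(0,-1) blocked at (3,0); ray(-1,0) blocked at (1,5)]
  WN@(4,4): attacks (2,5) (5,2) (3,2) (2,3)
W attacks (3,4): yes

Answer: yes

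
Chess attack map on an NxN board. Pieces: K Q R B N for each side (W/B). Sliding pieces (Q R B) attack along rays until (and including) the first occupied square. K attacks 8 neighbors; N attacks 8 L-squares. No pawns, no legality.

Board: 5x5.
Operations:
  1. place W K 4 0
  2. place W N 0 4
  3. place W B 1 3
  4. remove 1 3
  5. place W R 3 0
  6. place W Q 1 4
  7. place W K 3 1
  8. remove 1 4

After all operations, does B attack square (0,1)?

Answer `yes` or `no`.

Op 1: place WK@(4,0)
Op 2: place WN@(0,4)
Op 3: place WB@(1,3)
Op 4: remove (1,3)
Op 5: place WR@(3,0)
Op 6: place WQ@(1,4)
Op 7: place WK@(3,1)
Op 8: remove (1,4)
Per-piece attacks for B:
B attacks (0,1): no

Answer: no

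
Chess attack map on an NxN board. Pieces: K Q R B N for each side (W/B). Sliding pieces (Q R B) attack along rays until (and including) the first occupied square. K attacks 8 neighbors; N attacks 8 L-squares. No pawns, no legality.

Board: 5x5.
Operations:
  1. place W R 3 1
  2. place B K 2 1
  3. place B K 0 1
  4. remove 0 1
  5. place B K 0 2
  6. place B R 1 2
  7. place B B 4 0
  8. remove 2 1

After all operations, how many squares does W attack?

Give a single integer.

Op 1: place WR@(3,1)
Op 2: place BK@(2,1)
Op 3: place BK@(0,1)
Op 4: remove (0,1)
Op 5: place BK@(0,2)
Op 6: place BR@(1,2)
Op 7: place BB@(4,0)
Op 8: remove (2,1)
Per-piece attacks for W:
  WR@(3,1): attacks (3,2) (3,3) (3,4) (3,0) (4,1) (2,1) (1,1) (0,1)
Union (8 distinct): (0,1) (1,1) (2,1) (3,0) (3,2) (3,3) (3,4) (4,1)

Answer: 8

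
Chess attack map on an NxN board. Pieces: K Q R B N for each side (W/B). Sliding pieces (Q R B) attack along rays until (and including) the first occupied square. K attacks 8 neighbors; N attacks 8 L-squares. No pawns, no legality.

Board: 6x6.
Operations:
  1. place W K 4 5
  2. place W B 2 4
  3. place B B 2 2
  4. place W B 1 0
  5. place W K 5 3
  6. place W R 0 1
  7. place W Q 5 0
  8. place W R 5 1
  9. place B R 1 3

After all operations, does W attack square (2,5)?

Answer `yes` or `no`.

Answer: no

Derivation:
Op 1: place WK@(4,5)
Op 2: place WB@(2,4)
Op 3: place BB@(2,2)
Op 4: place WB@(1,0)
Op 5: place WK@(5,3)
Op 6: place WR@(0,1)
Op 7: place WQ@(5,0)
Op 8: place WR@(5,1)
Op 9: place BR@(1,3)
Per-piece attacks for W:
  WR@(0,1): attacks (0,2) (0,3) (0,4) (0,5) (0,0) (1,1) (2,1) (3,1) (4,1) (5,1) [ray(1,0) blocked at (5,1)]
  WB@(1,0): attacks (2,1) (3,2) (4,3) (5,4) (0,1) [ray(-1,1) blocked at (0,1)]
  WB@(2,4): attacks (3,5) (3,3) (4,2) (5,1) (1,5) (1,3) [ray(1,-1) blocked at (5,1); ray(-1,-1) blocked at (1,3)]
  WK@(4,5): attacks (4,4) (5,5) (3,5) (5,4) (3,4)
  WQ@(5,0): attacks (5,1) (4,0) (3,0) (2,0) (1,0) (4,1) (3,2) (2,3) (1,4) (0,5) [ray(0,1) blocked at (5,1); ray(-1,0) blocked at (1,0)]
  WR@(5,1): attacks (5,2) (5,3) (5,0) (4,1) (3,1) (2,1) (1,1) (0,1) [ray(0,1) blocked at (5,3); ray(0,-1) blocked at (5,0); ray(-1,0) blocked at (0,1)]
  WK@(5,3): attacks (5,4) (5,2) (4,3) (4,4) (4,2)
W attacks (2,5): no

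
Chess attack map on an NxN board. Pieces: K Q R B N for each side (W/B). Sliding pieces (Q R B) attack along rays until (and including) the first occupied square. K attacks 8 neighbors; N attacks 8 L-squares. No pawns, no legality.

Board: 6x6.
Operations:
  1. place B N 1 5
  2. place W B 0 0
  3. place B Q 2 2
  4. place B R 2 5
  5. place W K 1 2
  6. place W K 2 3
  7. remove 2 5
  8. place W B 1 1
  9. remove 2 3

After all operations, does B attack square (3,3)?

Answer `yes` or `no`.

Answer: yes

Derivation:
Op 1: place BN@(1,5)
Op 2: place WB@(0,0)
Op 3: place BQ@(2,2)
Op 4: place BR@(2,5)
Op 5: place WK@(1,2)
Op 6: place WK@(2,3)
Op 7: remove (2,5)
Op 8: place WB@(1,1)
Op 9: remove (2,3)
Per-piece attacks for B:
  BN@(1,5): attacks (2,3) (3,4) (0,3)
  BQ@(2,2): attacks (2,3) (2,4) (2,5) (2,1) (2,0) (3,2) (4,2) (5,2) (1,2) (3,3) (4,4) (5,5) (3,1) (4,0) (1,3) (0,4) (1,1) [ray(-1,0) blocked at (1,2); ray(-1,-1) blocked at (1,1)]
B attacks (3,3): yes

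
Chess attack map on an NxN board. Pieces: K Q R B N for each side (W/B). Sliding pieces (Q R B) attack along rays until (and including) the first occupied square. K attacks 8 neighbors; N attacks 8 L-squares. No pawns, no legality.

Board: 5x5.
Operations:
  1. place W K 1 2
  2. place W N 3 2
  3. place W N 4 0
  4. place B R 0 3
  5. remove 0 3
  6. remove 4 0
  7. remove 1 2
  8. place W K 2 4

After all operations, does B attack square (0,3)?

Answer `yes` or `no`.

Op 1: place WK@(1,2)
Op 2: place WN@(3,2)
Op 3: place WN@(4,0)
Op 4: place BR@(0,3)
Op 5: remove (0,3)
Op 6: remove (4,0)
Op 7: remove (1,2)
Op 8: place WK@(2,4)
Per-piece attacks for B:
B attacks (0,3): no

Answer: no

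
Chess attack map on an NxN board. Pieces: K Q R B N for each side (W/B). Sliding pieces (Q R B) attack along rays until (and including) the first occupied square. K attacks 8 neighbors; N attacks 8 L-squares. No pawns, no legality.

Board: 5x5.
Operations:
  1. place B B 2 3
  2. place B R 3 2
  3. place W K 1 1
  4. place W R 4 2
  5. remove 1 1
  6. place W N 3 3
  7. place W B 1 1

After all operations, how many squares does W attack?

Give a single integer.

Op 1: place BB@(2,3)
Op 2: place BR@(3,2)
Op 3: place WK@(1,1)
Op 4: place WR@(4,2)
Op 5: remove (1,1)
Op 6: place WN@(3,3)
Op 7: place WB@(1,1)
Per-piece attacks for W:
  WB@(1,1): attacks (2,2) (3,3) (2,0) (0,2) (0,0) [ray(1,1) blocked at (3,3)]
  WN@(3,3): attacks (1,4) (4,1) (2,1) (1,2)
  WR@(4,2): attacks (4,3) (4,4) (4,1) (4,0) (3,2) [ray(-1,0) blocked at (3,2)]
Union (13 distinct): (0,0) (0,2) (1,2) (1,4) (2,0) (2,1) (2,2) (3,2) (3,3) (4,0) (4,1) (4,3) (4,4)

Answer: 13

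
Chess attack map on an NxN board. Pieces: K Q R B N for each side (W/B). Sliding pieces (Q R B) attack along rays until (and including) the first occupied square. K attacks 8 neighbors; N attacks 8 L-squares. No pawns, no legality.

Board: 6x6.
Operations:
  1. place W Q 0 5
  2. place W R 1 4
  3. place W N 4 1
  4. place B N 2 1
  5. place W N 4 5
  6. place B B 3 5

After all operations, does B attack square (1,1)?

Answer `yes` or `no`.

Answer: no

Derivation:
Op 1: place WQ@(0,5)
Op 2: place WR@(1,4)
Op 3: place WN@(4,1)
Op 4: place BN@(2,1)
Op 5: place WN@(4,5)
Op 6: place BB@(3,5)
Per-piece attacks for B:
  BN@(2,1): attacks (3,3) (4,2) (1,3) (0,2) (4,0) (0,0)
  BB@(3,5): attacks (4,4) (5,3) (2,4) (1,3) (0,2)
B attacks (1,1): no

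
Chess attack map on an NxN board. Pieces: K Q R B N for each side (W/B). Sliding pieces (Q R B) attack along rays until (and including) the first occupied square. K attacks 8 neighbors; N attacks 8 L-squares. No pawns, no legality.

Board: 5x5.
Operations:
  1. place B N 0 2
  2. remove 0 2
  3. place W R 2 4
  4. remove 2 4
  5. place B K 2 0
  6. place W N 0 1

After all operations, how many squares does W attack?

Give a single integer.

Op 1: place BN@(0,2)
Op 2: remove (0,2)
Op 3: place WR@(2,4)
Op 4: remove (2,4)
Op 5: place BK@(2,0)
Op 6: place WN@(0,1)
Per-piece attacks for W:
  WN@(0,1): attacks (1,3) (2,2) (2,0)
Union (3 distinct): (1,3) (2,0) (2,2)

Answer: 3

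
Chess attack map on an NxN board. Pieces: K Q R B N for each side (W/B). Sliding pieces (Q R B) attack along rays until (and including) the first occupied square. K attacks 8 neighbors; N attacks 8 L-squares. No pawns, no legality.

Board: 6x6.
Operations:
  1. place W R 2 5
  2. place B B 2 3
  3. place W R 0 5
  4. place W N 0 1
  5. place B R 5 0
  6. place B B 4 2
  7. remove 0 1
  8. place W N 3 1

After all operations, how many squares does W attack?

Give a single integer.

Op 1: place WR@(2,5)
Op 2: place BB@(2,3)
Op 3: place WR@(0,5)
Op 4: place WN@(0,1)
Op 5: place BR@(5,0)
Op 6: place BB@(4,2)
Op 7: remove (0,1)
Op 8: place WN@(3,1)
Per-piece attacks for W:
  WR@(0,5): attacks (0,4) (0,3) (0,2) (0,1) (0,0) (1,5) (2,5) [ray(1,0) blocked at (2,5)]
  WR@(2,5): attacks (2,4) (2,3) (3,5) (4,5) (5,5) (1,5) (0,5) [ray(0,-1) blocked at (2,3); ray(-1,0) blocked at (0,5)]
  WN@(3,1): attacks (4,3) (5,2) (2,3) (1,2) (5,0) (1,0)
Union (18 distinct): (0,0) (0,1) (0,2) (0,3) (0,4) (0,5) (1,0) (1,2) (1,5) (2,3) (2,4) (2,5) (3,5) (4,3) (4,5) (5,0) (5,2) (5,5)

Answer: 18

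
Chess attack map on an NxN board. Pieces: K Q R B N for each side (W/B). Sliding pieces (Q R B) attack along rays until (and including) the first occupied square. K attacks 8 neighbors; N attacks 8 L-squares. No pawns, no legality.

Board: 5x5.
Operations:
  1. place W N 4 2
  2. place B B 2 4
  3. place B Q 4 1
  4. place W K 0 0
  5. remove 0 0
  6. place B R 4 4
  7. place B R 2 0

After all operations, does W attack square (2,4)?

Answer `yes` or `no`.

Answer: no

Derivation:
Op 1: place WN@(4,2)
Op 2: place BB@(2,4)
Op 3: place BQ@(4,1)
Op 4: place WK@(0,0)
Op 5: remove (0,0)
Op 6: place BR@(4,4)
Op 7: place BR@(2,0)
Per-piece attacks for W:
  WN@(4,2): attacks (3,4) (2,3) (3,0) (2,1)
W attacks (2,4): no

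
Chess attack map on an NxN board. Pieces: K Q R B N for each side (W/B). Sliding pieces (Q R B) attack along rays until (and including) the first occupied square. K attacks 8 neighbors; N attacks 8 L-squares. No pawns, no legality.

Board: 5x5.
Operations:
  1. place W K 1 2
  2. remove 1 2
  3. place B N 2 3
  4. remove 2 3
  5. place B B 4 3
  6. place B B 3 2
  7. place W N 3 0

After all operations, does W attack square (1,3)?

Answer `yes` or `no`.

Op 1: place WK@(1,2)
Op 2: remove (1,2)
Op 3: place BN@(2,3)
Op 4: remove (2,3)
Op 5: place BB@(4,3)
Op 6: place BB@(3,2)
Op 7: place WN@(3,0)
Per-piece attacks for W:
  WN@(3,0): attacks (4,2) (2,2) (1,1)
W attacks (1,3): no

Answer: no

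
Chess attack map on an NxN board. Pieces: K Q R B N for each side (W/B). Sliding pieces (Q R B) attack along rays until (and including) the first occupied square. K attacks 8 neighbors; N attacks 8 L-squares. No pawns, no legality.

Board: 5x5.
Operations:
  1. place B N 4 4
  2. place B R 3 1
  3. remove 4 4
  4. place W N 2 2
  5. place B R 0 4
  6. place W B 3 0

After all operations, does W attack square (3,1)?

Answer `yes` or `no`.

Op 1: place BN@(4,4)
Op 2: place BR@(3,1)
Op 3: remove (4,4)
Op 4: place WN@(2,2)
Op 5: place BR@(0,4)
Op 6: place WB@(3,0)
Per-piece attacks for W:
  WN@(2,2): attacks (3,4) (4,3) (1,4) (0,3) (3,0) (4,1) (1,0) (0,1)
  WB@(3,0): attacks (4,1) (2,1) (1,2) (0,3)
W attacks (3,1): no

Answer: no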